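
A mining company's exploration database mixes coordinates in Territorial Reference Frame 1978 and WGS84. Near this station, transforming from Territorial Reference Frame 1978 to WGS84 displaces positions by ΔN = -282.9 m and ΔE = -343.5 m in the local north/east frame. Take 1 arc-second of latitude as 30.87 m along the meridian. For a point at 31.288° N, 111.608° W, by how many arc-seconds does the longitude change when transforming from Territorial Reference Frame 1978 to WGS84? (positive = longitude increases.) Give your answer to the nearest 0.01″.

At latitude 31.288°, cos φ = 0.854568.
1″ of longitude at this latitude = 30.87 × cos φ = 26.3805 m, so Δλ = -343.5 / 26.3805 = -13.021″.

Δλ = -13.02″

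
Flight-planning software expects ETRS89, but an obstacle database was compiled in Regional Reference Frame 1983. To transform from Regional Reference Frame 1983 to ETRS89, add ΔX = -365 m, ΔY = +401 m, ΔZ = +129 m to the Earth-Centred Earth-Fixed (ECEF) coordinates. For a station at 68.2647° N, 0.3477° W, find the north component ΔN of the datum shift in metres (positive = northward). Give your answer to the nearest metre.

The local north axis is (−sin φ cos λ, −sin φ sin λ, cos φ), giving ΔN = 339.044 + 2.260 + 47.771 = 389.08 m.

ΔN = 389 m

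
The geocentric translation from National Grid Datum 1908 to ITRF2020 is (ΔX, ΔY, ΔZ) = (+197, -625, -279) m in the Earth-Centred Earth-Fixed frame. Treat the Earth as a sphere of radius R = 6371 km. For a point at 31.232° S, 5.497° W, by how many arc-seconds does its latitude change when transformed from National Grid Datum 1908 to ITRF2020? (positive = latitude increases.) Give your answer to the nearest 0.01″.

Δφ = -3.43″

sin φ = -0.518505, cos φ = 0.855075, sin λ = -0.095794, cos λ = 0.995401.
North component: ΔN = −sin φ cos λ·ΔX − sin φ sin λ·ΔY + cos φ·ΔZ = −(-0.518505)(0.995401)(197) − (-0.518505)(-0.095794)(-625) + (0.855075)(-279) = -105.85 m.
1° of latitude spans πR/180 = 111195 m, so Δφ = -105.85 / 111195 × 3600 = -3.427″.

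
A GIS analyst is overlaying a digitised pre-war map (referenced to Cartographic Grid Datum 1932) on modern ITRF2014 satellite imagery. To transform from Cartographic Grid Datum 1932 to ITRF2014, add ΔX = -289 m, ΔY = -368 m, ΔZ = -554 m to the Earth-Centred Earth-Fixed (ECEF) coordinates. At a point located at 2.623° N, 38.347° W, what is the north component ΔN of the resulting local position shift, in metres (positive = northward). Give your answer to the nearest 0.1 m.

ΔN = -553.5 m

The local north axis is (−sin φ cos λ, −sin φ sin λ, cos φ), giving ΔN = 10.373 − 10.449 − 553.420 = -553.50 m.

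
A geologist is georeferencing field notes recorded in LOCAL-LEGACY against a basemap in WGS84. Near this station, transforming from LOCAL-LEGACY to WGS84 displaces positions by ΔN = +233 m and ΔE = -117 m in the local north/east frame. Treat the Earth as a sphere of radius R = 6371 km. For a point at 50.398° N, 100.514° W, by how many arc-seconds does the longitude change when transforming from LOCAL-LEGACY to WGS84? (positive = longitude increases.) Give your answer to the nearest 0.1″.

Δλ = -5.9″

At latitude 50.398°, cos φ = 0.637451.
One radian of longitude at latitude φ spans R cos φ, so Δλ = ΔE / (R cos φ) = -117.0 / (6371000 × 0.637451) = -2.8809e-05 rad = -5.942″.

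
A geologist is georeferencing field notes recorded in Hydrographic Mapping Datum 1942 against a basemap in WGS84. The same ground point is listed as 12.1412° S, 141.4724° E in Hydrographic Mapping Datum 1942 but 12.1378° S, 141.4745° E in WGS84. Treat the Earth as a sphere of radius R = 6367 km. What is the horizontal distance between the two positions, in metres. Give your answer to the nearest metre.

441 m

Δφ = -12.1378° − -12.1412° = +0.0034°; Δλ = 141.4745° − 141.4724° = +0.0021°.
1° along a meridian = πR/180 = 111125 m.
ΔN = Δφ × 111125 = 377.8 m; ΔE = Δλ × 111125 × cos(-12.1412°) = +0.0021 × 111125 × 0.977632 = 228.1 m.
Distance = √(ΔE² + ΔN²) = √(228.1² + 377.8²) = 441.4 m.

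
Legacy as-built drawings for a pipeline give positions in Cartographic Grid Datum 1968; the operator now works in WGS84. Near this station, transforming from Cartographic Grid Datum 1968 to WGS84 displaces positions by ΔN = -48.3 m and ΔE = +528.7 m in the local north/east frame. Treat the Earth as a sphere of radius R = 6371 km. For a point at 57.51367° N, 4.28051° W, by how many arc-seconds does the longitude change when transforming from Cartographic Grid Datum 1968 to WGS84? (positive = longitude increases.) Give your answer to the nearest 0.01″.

At latitude 57.51367°, cos φ = 0.537098.
One radian of longitude at latitude φ spans R cos φ, so Δλ = ΔE / (R cos φ) = 528.7 / (6371000 × 0.537098) = 1.5451e-04 rad = 31.869″.

Δλ = 31.87″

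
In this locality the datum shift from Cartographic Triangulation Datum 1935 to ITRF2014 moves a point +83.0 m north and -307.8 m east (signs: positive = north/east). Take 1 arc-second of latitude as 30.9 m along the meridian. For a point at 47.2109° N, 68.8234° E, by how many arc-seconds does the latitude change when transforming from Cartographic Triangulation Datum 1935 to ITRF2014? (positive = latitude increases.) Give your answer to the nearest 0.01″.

Δφ = 2.69″

1″ of latitude = 30.90 m, so Δφ = 83.0 / 30.90 = 2.686″.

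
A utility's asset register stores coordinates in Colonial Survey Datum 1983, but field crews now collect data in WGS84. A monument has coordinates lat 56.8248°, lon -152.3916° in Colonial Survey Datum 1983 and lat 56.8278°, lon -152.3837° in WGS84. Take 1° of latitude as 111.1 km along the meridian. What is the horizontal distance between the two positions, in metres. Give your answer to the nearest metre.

Δφ = 56.8278° − 56.8248° = +0.0030°; Δλ = -152.3837° − -152.3916° = +0.0079°.
ΔN = Δφ × 111100 = 333.3 m; ΔE = Δλ × 111100 × cos(56.8248°) = +0.0079 × 111100 × 0.547201 = 480.3 m.
Distance = √(ΔE² + ΔN²) = √(480.3² + 333.3²) = 584.6 m.

585 m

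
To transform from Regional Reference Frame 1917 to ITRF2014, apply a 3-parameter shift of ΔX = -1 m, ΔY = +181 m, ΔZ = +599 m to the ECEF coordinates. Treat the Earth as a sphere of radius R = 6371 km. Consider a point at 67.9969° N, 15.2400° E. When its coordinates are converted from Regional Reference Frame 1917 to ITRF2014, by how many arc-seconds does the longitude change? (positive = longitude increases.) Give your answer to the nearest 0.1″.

Δλ = 15.1″

sin φ = 0.927164, cos φ = 0.374657, sin λ = 0.262863, cos λ = 0.964833.
East component: ΔE = −sin λ·ΔX + cos λ·ΔY = −(0.262863)(-1) + (0.964833)(181) = 174.90 m.
1° of latitude spans πR/180 = 111195 m; at latitude φ, 1° of longitude spans that × cos φ = 41659.9 m, so Δλ = 174.90 / 41659.9 × 3600 = 15.114″.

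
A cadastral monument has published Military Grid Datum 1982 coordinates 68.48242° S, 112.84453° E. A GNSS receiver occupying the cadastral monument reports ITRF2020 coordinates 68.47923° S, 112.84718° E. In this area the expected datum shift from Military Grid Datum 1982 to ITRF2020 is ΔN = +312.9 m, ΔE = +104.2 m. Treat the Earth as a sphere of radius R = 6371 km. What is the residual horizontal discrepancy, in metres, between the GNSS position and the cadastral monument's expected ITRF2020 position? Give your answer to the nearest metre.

Observed coordinate differences: Δφ = +0.00319°, Δλ = +0.00265°.
Converting to metres (1° lat = 111195 m, cos φ = 0.366787): observed ΔN = 354.7 m, observed ΔE = 108.1 m.
Subtracting the expected shift leaves a residual of 354.7 − (312.9) = 41.8 m north and 108.1 − (104.2) = 3.9 m east.
Residual distance = √(41.8² + 3.9²) = 42.0 m.

42 m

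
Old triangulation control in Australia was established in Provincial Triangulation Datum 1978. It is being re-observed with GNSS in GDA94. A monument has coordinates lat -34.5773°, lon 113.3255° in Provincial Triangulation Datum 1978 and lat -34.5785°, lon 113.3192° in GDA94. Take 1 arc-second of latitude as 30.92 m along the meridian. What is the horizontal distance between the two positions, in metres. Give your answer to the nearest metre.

593 m

Δφ = -34.5785° − -34.5773° = -0.0012°; Δλ = 113.3192° − 113.3255° = -0.0063°.
1° of latitude = 3600 × 30.92 = 111312 m.
ΔN = Δφ × 111312 = -133.6 m; ΔE = Δλ × 111312 × cos(-34.5773°) = -0.0063 × 111312 × 0.823361 = -577.4 m.
Distance = √(ΔE² + ΔN²) = √((-577.4)² + (-133.6)²) = 592.6 m.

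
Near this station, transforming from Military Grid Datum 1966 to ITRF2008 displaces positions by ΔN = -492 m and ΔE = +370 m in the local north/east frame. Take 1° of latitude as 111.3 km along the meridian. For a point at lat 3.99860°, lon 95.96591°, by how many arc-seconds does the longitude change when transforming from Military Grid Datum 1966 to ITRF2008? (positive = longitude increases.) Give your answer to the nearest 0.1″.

Δλ = 12.0″

At latitude 3.99860°, cos φ = 0.997566.
1° of longitude at this latitude = 111.3 × cos φ = 111.03 km, so Δλ = 370.0 / 111029.1 = 0.0033325° = 11.997″.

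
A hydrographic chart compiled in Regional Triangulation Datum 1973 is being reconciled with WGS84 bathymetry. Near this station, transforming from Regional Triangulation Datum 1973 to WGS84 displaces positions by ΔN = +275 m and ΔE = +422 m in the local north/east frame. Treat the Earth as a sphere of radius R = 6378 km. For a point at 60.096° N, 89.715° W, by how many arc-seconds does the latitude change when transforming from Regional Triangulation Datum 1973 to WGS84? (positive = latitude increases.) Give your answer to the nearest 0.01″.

On a sphere of radius R, 1 rad of latitude = R, so Δφ = ΔN / R = 275.0 / 6378000 = 4.3117e-05 rad = 8.894″.

Δφ = 8.89″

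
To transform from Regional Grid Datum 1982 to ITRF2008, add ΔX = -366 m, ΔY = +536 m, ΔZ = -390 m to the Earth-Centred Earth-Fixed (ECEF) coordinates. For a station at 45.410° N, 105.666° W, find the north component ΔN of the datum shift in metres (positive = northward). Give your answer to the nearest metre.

ΔN = 23 m

At φ = 45.410°, λ = -105.666°: sin φ = 0.712149, cos φ = 0.702029, sin λ = -0.962852, cos λ = -0.270029.
ΔN = −sin φ cos λ·ΔX − sin φ sin λ·ΔY + cos φ·ΔZ = −(0.712149)(-0.270029)(-366) − (0.712149)(-0.962852)(536) + (0.702029)(-390) = 23.36 m.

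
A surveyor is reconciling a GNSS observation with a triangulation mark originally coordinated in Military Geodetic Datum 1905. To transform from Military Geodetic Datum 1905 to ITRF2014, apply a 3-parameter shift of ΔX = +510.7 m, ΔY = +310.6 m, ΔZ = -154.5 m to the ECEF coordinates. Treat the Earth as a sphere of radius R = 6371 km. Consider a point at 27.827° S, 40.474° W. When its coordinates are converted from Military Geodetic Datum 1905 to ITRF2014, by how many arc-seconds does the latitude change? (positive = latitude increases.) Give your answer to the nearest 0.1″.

Δφ = -1.6″

sin φ = -0.466803, cos φ = 0.884361, sin λ = -0.649103, cos λ = 0.760701.
North component: ΔN = −sin φ cos λ·ΔX − sin φ sin λ·ΔY + cos φ·ΔZ = −(-0.466803)(0.760701)(510.7) − (-0.466803)(-0.649103)(310.6) + (0.884361)(-154.5) = -49.40 m.
1° of latitude spans πR/180 = 111195 m, so Δφ = -49.40 / 111195 × 3600 = -1.599″.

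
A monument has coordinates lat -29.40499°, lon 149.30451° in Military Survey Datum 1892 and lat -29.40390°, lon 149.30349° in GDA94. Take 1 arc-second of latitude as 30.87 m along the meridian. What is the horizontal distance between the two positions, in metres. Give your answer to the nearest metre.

Δφ = -29.40390° − -29.40499° = +0.00109°; Δλ = 149.30349° − 149.30451° = -0.00102°.
1° of latitude = 3600 × 30.87 = 111132 m.
ΔN = Δφ × 111132 = 121.1 m; ΔE = Δλ × 111132 × cos(-29.40499°) = -0.00102 × 111132 × 0.871171 = -98.8 m.
Distance = √(ΔE² + ΔN²) = √((-98.8)² + 121.1²) = 156.3 m.

156 m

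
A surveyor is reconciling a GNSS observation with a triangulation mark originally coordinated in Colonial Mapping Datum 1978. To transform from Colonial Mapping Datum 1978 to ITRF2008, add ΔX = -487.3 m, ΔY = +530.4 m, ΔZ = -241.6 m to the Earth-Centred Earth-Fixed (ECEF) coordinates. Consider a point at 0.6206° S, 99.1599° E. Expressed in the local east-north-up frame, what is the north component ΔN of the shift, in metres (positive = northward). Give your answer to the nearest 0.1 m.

ΔN = -235.1 m

At φ = -0.6206°, λ = 99.1599°: sin φ = -0.010831, cos φ = 0.999941, sin λ = 0.987248, cos λ = -0.159190.
ΔN = −sin φ cos λ·ΔX − sin φ sin λ·ΔY + cos φ·ΔZ = −(-0.010831)(-0.159190)(-487.3) − (-0.010831)(0.987248)(530.4) + (0.999941)(-241.6) = -235.07 m.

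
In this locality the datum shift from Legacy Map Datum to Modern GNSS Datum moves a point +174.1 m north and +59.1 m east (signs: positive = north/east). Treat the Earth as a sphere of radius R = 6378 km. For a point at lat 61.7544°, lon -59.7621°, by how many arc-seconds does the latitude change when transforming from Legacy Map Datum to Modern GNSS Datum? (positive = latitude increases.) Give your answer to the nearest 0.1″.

Δφ = 5.6″

On a sphere of radius R, 1 rad of latitude = R, so Δφ = ΔN / R = 174.1 / 6378000 = 2.7297e-05 rad = 5.630″.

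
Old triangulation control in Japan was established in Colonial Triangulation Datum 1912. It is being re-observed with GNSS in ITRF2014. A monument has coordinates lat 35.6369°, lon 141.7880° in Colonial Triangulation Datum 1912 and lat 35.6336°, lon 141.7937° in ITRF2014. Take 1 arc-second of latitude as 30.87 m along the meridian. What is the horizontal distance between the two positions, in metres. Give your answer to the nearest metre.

632 m

Δφ = 35.6336° − 35.6369° = -0.0033°; Δλ = 141.7937° − 141.7880° = +0.0057°.
1° of latitude = 3600 × 30.87 = 111132 m.
ΔN = Δφ × 111132 = -366.7 m; ΔE = Δλ × 111132 × cos(35.6369°) = +0.0057 × 111132 × 0.812726 = 514.8 m.
Distance = √(ΔE² + ΔN²) = √(514.8² + (-366.7)²) = 632.1 m.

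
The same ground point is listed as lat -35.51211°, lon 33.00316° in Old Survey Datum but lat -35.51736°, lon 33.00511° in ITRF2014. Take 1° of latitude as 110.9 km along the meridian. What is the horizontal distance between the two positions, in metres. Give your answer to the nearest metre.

Δφ = -35.51736° − -35.51211° = -0.00525°; Δλ = 33.00511° − 33.00316° = +0.00195°.
ΔN = Δφ × 110900 = -582.2 m; ΔE = Δλ × 110900 × cos(-35.51211°) = +0.00195 × 110900 × 0.813993 = 176.0 m.
Distance = √(ΔE² + ΔN²) = √(176.0² + (-582.2)²) = 608.3 m.

608 m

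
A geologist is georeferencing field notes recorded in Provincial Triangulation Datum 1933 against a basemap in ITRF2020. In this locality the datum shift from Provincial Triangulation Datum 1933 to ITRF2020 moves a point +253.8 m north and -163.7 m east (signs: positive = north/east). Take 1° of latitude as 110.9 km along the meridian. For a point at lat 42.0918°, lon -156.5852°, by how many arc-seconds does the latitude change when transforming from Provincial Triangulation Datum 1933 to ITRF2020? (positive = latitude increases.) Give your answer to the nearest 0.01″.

1° of latitude = 110.9 km, so Δφ = 253.8 / 110900 = 0.0022885° = 8.239″.

Δφ = 8.24″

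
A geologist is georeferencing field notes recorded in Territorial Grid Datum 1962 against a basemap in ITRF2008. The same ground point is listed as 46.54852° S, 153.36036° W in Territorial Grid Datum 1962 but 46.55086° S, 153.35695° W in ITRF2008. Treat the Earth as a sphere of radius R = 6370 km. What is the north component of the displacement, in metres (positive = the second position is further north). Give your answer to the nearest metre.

Δφ = -46.55086° − -46.54852° = -0.00234°; Δλ = -153.35695° − -153.36036° = +0.00341°.
1° along a meridian = πR/180 = 111177 m.
ΔN = Δφ × 111177 = -260.2 m; ΔE = Δλ × 111177 × cos(-46.54852°) = +0.00341 × 111177 × 0.687740 = 260.7 m.

ΔN = -260 m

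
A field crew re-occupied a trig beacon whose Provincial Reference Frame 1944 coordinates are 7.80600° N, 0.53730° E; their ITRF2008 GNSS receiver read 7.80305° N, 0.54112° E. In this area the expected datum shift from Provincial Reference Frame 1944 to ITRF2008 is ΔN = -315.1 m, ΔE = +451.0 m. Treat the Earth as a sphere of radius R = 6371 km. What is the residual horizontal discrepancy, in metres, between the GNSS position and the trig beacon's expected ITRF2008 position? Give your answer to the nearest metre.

33 m

Observed coordinate differences: Δφ = -0.00295°, Δλ = +0.00382°.
Converting to metres (1° lat = 111195 m, cos φ = 0.990734): observed ΔN = -328.0 m, observed ΔE = 420.8 m.
Subtracting the expected shift leaves a residual of -328.0 − (-315.1) = -12.9 m north and 420.8 − (451.0) = -30.2 m east.
Residual distance = √((-12.9)² + (-30.2)²) = 32.8 m.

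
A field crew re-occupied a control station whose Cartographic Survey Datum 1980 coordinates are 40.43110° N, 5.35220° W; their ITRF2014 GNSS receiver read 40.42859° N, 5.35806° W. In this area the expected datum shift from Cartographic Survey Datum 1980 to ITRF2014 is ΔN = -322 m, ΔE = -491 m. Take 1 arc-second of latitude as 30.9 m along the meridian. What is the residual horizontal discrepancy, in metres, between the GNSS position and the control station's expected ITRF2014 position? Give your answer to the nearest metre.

43 m

Observed coordinate differences: Δφ = -0.00251°, Δλ = -0.00586°.
Converting to metres (1° lat = 111240 m, cos φ = 0.761186): observed ΔN = -279.2 m, observed ΔE = -496.2 m.
Subtracting the expected shift leaves a residual of -279.2 − (-322) = 42.8 m north and -496.2 − (-491) = -5.2 m east.
Residual distance = √(42.8² + (-5.2)²) = 43.1 m.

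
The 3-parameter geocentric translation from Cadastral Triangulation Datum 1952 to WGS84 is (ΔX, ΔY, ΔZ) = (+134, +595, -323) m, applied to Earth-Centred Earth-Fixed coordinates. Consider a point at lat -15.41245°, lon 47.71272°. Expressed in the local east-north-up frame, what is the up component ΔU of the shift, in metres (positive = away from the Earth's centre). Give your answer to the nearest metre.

At φ = -15.41245°, λ = 47.71272°: sin φ = -0.265766, cos φ = 0.964038, sin λ = 0.739780, cos λ = 0.672848.
ΔU = cos φ cos λ·ΔX + cos φ sin λ·ΔY + sin φ·ΔZ = (0.964038)(0.672848)(134) + (0.964038)(0.739780)(595) + (-0.265766)(-323) = 597.10 m.

ΔU = 597 m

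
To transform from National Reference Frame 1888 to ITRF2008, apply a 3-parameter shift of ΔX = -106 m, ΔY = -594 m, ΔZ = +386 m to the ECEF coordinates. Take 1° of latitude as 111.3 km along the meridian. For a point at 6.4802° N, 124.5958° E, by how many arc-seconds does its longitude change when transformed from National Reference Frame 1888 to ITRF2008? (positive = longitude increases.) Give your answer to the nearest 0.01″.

sin φ = 0.112860, cos φ = 0.993611, sin λ = 0.823178, cos λ = -0.567783.
East component: ΔE = −sin λ·ΔX + cos λ·ΔY = −(0.823178)(-106) + (-0.567783)(-594) = 424.52 m.
1° of latitude spans 111300 m; at latitude φ, 1° of longitude spans that × cos φ = 110588.9 m, so Δλ = 424.52 / 110588.9 × 3600 = 13.819″.

Δλ = 13.82″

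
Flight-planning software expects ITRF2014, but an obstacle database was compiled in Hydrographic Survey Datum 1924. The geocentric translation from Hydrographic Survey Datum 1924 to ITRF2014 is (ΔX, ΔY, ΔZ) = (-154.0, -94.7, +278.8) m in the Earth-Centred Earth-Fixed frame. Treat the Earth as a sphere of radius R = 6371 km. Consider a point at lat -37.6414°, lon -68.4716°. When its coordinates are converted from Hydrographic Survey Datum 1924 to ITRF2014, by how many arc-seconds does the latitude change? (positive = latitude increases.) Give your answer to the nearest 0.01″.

Δφ = 7.77″

sin φ = -0.610717, cos φ = 0.791849, sin λ = -0.930236, cos λ = 0.366962.
North component: ΔN = −sin φ cos λ·ΔX − sin φ sin λ·ΔY + cos φ·ΔZ = −(-0.610717)(0.366962)(-154.0) − (-0.610717)(-0.930236)(-94.7) + (0.791849)(278.8) = 240.05 m.
1° of latitude spans πR/180 = 111195 m, so Δφ = 240.05 / 111195 × 3600 = 7.772″.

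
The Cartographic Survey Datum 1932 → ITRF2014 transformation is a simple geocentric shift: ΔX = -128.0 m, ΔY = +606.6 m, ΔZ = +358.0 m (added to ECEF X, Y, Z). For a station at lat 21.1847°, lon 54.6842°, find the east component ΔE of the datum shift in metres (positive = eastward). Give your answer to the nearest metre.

ΔE = 455 m

At φ = 21.1847°, λ = 54.6842°: sin φ = 0.361376, cos φ = 0.932420, sin λ = 0.815978, cos λ = 0.578083.
ΔE = −sin λ·ΔX + cos λ·ΔY = −(0.815978)·(-128.0) + (0.578083)·(606.6) = 455.11 m.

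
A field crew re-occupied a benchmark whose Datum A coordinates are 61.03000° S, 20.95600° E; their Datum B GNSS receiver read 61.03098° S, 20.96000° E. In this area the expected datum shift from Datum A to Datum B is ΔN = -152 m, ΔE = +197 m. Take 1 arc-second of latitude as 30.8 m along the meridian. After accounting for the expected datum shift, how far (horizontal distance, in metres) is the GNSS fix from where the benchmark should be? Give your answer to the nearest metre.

47 m

Observed coordinate differences: Δφ = -0.00098°, Δλ = +0.00400°.
Converting to metres (1° lat = 110880 m, cos φ = 0.484352): observed ΔN = -108.7 m, observed ΔE = 214.8 m.
Subtracting the expected shift leaves a residual of -108.7 − (-152) = 43.3 m north and 214.8 − (197) = 17.8 m east.
Residual distance = √(43.3² + 17.8²) = 46.9 m.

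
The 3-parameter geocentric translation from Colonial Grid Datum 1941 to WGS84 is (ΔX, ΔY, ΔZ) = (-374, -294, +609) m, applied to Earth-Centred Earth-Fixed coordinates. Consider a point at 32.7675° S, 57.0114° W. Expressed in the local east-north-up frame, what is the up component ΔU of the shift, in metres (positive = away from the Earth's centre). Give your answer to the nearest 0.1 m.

The local up (radial) axis is (cos φ cos λ, cos φ sin λ, sin φ), giving ΔU = -171.229 + 207.360 − 329.610 = -293.48 m.

ΔU = -293.5 m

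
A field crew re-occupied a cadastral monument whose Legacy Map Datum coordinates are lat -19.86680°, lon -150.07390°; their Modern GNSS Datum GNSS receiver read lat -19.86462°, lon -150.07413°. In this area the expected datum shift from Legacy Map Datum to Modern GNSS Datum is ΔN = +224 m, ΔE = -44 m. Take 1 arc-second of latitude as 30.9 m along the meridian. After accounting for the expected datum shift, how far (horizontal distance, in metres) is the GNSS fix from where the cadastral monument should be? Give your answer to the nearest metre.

Observed coordinate differences: Δφ = +0.00218°, Δλ = -0.00023°.
Converting to metres (1° lat = 111240 m, cos φ = 0.940485): observed ΔN = 242.5 m, observed ΔE = -24.1 m.
Subtracting the expected shift leaves a residual of 242.5 − (224) = 18.5 m north and -24.1 − (-44) = 19.9 m east.
Residual distance = √(18.5² + 19.9²) = 27.2 m.

27 m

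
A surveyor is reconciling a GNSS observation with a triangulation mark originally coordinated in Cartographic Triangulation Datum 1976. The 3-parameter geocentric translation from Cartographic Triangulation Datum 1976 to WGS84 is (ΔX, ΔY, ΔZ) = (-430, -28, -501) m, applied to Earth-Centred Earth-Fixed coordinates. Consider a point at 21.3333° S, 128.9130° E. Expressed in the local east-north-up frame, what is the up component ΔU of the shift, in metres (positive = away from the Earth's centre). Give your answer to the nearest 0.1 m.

The local up (radial) axis is (cos φ cos λ, cos φ sin λ, sin φ), giving ΔU = 251.593 − 20.294 + 182.260 = 413.56 m.

ΔU = 413.6 m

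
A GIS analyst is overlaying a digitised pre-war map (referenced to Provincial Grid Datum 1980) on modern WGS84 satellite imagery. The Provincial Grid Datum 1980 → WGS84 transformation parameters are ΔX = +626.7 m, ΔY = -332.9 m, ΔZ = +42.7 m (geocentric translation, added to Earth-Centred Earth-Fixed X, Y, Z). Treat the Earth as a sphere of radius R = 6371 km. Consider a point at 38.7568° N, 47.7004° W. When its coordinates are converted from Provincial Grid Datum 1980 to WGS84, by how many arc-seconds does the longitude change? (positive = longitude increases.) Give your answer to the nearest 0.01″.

sin φ = 0.626016, cos φ = 0.779810, sin λ = -0.739636, cos λ = 0.673007.
East component: ΔE = −sin λ·ΔX + cos λ·ΔY = −(-0.739636)(626.7) + (0.673007)(-332.9) = 239.49 m.
1° of latitude spans πR/180 = 111195 m; at latitude φ, 1° of longitude spans that × cos φ = 86710.9 m, so Δλ = 239.49 / 86710.9 × 3600 = 9.943″.

Δλ = 9.94″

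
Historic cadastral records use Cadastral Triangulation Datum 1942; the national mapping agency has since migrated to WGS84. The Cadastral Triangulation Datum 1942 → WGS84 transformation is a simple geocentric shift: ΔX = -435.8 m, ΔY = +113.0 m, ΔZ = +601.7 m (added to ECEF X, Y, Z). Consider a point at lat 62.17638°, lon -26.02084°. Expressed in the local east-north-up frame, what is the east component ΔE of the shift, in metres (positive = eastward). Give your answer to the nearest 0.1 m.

At φ = 62.17638°, λ = -26.02084°: sin φ = 0.884389, cos φ = 0.466751, sin λ = -0.438698, cos λ = 0.898635.
ΔE = −sin λ·ΔX + cos λ·ΔY = −(-0.438698)·(-435.8) + (0.898635)·(113.0) = -89.64 m.

ΔE = -89.6 m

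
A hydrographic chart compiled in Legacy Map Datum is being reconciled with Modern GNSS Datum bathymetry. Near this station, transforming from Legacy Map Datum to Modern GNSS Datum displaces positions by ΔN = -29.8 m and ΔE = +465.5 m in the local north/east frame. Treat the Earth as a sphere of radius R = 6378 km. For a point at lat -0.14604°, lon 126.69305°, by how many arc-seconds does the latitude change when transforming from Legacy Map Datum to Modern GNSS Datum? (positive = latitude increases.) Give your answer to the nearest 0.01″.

Δφ = -0.96″

On a sphere of radius R, 1 rad of latitude = R, so Δφ = ΔN / R = -29.8 / 6378000 = -4.6723e-06 rad = -0.964″.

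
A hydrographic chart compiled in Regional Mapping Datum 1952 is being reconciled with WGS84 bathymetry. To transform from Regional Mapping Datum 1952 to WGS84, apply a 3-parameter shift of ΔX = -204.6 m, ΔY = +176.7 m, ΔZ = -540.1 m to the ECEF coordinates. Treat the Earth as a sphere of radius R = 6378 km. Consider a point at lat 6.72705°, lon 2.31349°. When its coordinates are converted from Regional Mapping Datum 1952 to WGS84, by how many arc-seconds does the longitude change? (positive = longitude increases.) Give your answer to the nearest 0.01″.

sin φ = 0.117140, cos φ = 0.993115, sin λ = 0.040367, cos λ = 0.999185.
East component: ΔE = −sin λ·ΔX + cos λ·ΔY = −(0.040367)(-204.6) + (0.999185)(176.7) = 184.82 m.
1° of latitude spans πR/180 = 111317 m; at latitude φ, 1° of longitude spans that × cos φ = 110550.7 m, so Δλ = 184.82 / 110550.7 × 3600 = 6.018″.

Δλ = 6.02″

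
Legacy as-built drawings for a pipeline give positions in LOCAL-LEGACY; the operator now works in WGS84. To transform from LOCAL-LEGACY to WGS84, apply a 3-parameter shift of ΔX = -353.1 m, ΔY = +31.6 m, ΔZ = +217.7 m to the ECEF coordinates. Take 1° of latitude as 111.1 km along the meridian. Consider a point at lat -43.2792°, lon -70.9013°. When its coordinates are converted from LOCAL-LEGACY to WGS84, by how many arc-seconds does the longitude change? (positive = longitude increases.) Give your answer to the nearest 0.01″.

sin φ = -0.685554, cos φ = 0.728022, sin λ = -0.944956, cos λ = 0.327196.
East component: ΔE = −sin λ·ΔX + cos λ·ΔY = −(-0.944956)(-353.1) + (0.327196)(31.6) = -323.32 m.
1° of latitude spans 111100 m; at latitude φ, 1° of longitude spans that × cos φ = 80883.2 m, so Δλ = -323.32 / 80883.2 × 3600 = -14.391″.

Δλ = -14.39″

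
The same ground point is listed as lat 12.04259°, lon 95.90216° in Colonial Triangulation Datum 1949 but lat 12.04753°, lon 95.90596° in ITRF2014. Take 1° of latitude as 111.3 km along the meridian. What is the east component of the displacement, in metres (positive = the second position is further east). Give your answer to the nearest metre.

Δφ = 12.04753° − 12.04259° = +0.00494°; Δλ = 95.90596° − 95.90216° = +0.00380°.
ΔN = Δφ × 111300 = 549.8 m; ΔE = Δλ × 111300 × cos(12.04259°) = +0.00380 × 111300 × 0.977993 = 413.6 m.

ΔE = 414 m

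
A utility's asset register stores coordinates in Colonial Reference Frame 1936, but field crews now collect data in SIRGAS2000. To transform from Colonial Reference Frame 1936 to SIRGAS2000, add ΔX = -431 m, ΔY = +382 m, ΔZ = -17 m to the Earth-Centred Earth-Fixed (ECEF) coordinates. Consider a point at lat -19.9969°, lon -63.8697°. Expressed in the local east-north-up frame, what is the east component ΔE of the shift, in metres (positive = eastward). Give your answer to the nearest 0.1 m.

The local east axis at (φ, λ) is (−sin λ, cos λ, 0), so ΔE = −sin(-63.8697°)·(-431) + cos(-63.8697°)·382 = -218.71 m.

ΔE = -218.7 m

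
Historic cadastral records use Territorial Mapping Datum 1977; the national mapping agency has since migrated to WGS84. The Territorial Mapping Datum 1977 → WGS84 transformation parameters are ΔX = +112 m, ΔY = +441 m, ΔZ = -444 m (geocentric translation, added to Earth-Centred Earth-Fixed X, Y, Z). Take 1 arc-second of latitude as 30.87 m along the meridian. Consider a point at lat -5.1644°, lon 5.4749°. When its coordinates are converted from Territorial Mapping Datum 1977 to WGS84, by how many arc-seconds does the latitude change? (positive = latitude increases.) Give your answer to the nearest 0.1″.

sin φ = -0.090014, cos φ = 0.995941, sin λ = 0.095410, cos λ = 0.995438.
North component: ΔN = −sin φ cos λ·ΔX − sin φ sin λ·ΔY + cos φ·ΔZ = −(-0.090014)(0.995438)(112) − (-0.090014)(0.095410)(441) + (0.995941)(-444) = -428.37 m.
1° of latitude spans 3600 × 30.87 = 111132 m, so Δφ = -428.37 / 111132 × 3600 = -13.877″.

Δφ = -13.9″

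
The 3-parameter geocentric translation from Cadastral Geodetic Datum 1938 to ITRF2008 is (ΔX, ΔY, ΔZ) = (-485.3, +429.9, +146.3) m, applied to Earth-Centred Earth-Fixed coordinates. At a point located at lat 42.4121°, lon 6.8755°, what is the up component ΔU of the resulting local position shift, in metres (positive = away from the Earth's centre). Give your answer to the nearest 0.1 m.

The local up (radial) axis is (cos φ cos λ, cos φ sin λ, sin φ), giving ΔU = -355.727 + 37.997 + 98.673 = -219.06 m.

ΔU = -219.1 m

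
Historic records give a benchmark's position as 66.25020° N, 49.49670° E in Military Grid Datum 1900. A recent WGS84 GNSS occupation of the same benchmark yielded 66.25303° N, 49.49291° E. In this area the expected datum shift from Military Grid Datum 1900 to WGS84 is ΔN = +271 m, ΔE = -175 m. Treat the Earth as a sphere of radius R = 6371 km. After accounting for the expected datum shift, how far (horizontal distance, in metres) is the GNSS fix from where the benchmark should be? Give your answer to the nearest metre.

44 m

Observed coordinate differences: Δφ = +0.00283°, Δλ = -0.00379°.
Converting to metres (1° lat = 111195 m, cos φ = 0.402743): observed ΔN = 314.7 m, observed ΔE = -169.7 m.
Subtracting the expected shift leaves a residual of 314.7 − (271) = 43.7 m north and -169.7 − (-175) = 5.3 m east.
Residual distance = √(43.7² + 5.3²) = 44.0 m.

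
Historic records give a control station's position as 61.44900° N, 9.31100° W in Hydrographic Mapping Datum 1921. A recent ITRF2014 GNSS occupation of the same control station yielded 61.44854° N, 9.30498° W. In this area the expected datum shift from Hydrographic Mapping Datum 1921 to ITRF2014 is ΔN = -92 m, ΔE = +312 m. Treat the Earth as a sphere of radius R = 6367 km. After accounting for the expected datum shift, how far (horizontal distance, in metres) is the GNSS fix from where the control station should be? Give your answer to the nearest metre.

Observed coordinate differences: Δφ = -0.00046°, Δλ = +0.00602°.
Converting to metres (1° lat = 111125 m, cos φ = 0.477941): observed ΔN = -51.1 m, observed ΔE = 319.7 m.
Subtracting the expected shift leaves a residual of -51.1 − (-92) = 40.9 m north and 319.7 − (312) = 7.7 m east.
Residual distance = √(40.9² + 7.7²) = 41.6 m.

42 m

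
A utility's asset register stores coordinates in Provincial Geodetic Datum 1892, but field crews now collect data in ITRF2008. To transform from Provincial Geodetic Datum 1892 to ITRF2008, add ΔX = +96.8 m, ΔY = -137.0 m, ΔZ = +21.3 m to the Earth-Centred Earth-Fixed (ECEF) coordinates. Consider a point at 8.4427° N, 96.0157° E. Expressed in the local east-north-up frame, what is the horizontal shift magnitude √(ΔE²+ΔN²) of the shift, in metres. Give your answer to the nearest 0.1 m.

The local east axis at (φ, λ) is (−sin λ, cos λ, 0), so ΔE = −sin(96.0157°)·96.8 + cos(96.0157°)·(-137.0) = -81.91 m.
The local north axis is (−sin φ cos λ, −sin φ sin λ, cos φ), giving ΔN = 1.489 + 20.004 + 21.069 = 42.56 m.
Horizontal magnitude = √(ΔE² + ΔN²) = √((-81.91)² + 42.56²) = 92.31 m.

92.3 m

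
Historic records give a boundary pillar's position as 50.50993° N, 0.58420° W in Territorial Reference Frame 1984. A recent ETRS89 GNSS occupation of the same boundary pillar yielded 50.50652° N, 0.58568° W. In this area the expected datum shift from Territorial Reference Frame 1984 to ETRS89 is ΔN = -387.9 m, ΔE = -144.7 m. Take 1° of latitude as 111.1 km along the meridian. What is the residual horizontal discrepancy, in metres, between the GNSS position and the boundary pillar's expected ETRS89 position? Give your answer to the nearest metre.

41 m

Observed coordinate differences: Δφ = -0.00341°, Δλ = -0.00148°.
Converting to metres (1° lat = 111100 m, cos φ = 0.635944): observed ΔN = -378.9 m, observed ΔE = -104.6 m.
Subtracting the expected shift leaves a residual of -378.9 − (-387.9) = 9.0 m north and -104.6 − (-144.7) = 40.1 m east.
Residual distance = √(9.0² + 40.1²) = 41.1 m.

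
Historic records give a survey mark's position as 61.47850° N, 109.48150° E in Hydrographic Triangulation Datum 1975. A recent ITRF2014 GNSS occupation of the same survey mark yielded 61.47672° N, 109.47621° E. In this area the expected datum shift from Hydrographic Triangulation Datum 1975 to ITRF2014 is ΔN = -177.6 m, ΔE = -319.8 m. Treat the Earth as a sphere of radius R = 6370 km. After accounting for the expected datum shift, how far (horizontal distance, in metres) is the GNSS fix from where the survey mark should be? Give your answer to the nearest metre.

Observed coordinate differences: Δφ = -0.00178°, Δλ = -0.00529°.
Converting to metres (1° lat = 111177 m, cos φ = 0.477488): observed ΔN = -197.9 m, observed ΔE = -280.8 m.
Subtracting the expected shift leaves a residual of -197.9 − (-177.6) = -20.3 m north and -280.8 − (-319.8) = 39.0 m east.
Residual distance = √((-20.3)² + 39.0²) = 43.9 m.

44 m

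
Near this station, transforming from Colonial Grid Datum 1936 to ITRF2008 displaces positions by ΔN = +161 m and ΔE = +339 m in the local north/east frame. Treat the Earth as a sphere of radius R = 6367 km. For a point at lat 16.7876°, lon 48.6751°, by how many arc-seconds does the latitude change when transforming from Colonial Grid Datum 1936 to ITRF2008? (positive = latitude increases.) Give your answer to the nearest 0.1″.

On a sphere of radius R, 1 rad of latitude = R, so Δφ = ΔN / R = 161.0 / 6367000 = 2.5287e-05 rad = 5.216″.

Δφ = 5.2″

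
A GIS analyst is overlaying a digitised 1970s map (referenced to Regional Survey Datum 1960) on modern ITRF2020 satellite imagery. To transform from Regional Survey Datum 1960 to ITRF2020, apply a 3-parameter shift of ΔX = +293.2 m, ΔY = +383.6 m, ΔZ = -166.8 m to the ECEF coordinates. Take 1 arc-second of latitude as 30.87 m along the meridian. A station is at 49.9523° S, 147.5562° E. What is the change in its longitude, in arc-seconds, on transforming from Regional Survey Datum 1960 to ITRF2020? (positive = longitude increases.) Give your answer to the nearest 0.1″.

Δλ = -24.2″

sin φ = -0.765509, cos φ = 0.643425, sin λ = 0.536472, cos λ = -0.843918.
East component: ΔE = −sin λ·ΔX + cos λ·ΔY = −(0.536472)(293.2) + (-0.843918)(383.6) = -481.02 m.
1° of latitude spans 3600 × 30.87 = 111132 m; at latitude φ, 1° of longitude spans that × cos φ = 71505.1 m, so Δλ = -481.02 / 71505.1 × 3600 = -24.217″.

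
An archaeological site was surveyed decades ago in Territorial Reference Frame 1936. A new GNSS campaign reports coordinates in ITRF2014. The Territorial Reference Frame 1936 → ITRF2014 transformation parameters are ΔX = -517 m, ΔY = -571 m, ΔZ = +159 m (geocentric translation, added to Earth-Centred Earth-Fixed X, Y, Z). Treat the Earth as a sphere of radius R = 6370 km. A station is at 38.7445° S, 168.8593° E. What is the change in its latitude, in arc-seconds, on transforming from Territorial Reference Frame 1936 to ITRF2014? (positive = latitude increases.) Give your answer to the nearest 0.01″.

sin φ = -0.625849, cos φ = 0.779945, sin λ = 0.193219, cos λ = -0.981156.
North component: ΔN = −sin φ cos λ·ΔX − sin φ sin λ·ΔY + cos φ·ΔZ = −(-0.625849)(-0.981156)(-517) − (-0.625849)(0.193219)(-571) + (0.779945)(159) = 372.43 m.
1° of latitude spans πR/180 = 111177 m, so Δφ = 372.43 / 111177 × 3600 = 12.059″.

Δφ = 12.06″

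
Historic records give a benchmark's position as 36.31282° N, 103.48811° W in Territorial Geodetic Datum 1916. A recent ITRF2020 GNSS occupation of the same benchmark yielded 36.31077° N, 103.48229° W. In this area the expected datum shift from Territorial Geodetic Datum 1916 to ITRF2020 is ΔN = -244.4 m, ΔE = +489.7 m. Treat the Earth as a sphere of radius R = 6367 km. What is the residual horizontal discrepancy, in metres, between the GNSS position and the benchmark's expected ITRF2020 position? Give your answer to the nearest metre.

Observed coordinate differences: Δφ = -0.00205°, Δλ = +0.00582°.
Converting to metres (1° lat = 111125 m, cos φ = 0.805796): observed ΔN = -227.8 m, observed ΔE = 521.1 m.
Subtracting the expected shift leaves a residual of -227.8 − (-244.4) = 16.6 m north and 521.1 − (489.7) = 31.4 m east.
Residual distance = √(16.6² + 31.4²) = 35.6 m.

36 m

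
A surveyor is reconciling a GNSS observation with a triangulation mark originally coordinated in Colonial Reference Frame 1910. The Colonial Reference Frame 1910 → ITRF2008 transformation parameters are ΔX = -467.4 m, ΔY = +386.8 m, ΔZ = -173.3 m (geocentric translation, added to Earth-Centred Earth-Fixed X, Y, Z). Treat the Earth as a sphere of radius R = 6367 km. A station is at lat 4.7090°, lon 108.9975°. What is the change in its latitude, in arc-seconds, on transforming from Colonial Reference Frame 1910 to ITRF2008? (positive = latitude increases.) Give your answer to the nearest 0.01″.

sin φ = 0.082095, cos φ = 0.996625, sin λ = 0.945533, cos λ = -0.325527.
North component: ΔN = −sin φ cos λ·ΔX − sin φ sin λ·ΔY + cos φ·ΔZ = −(0.082095)(-0.325527)(-467.4) − (0.082095)(0.945533)(386.8) + (0.996625)(-173.3) = -215.23 m.
1° of latitude spans πR/180 = 111125 m, so Δφ = -215.23 / 111125 × 3600 = -6.973″.

Δφ = -6.97″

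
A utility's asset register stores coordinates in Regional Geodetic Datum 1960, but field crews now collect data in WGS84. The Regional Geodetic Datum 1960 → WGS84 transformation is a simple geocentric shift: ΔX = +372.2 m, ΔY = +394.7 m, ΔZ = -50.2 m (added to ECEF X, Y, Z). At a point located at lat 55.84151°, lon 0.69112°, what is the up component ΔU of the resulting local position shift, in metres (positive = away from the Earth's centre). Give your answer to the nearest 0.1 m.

The local up (radial) axis is (cos φ cos λ, cos φ sin λ, sin φ), giving ΔU = 208.969 + 2.673 − 41.540 = 170.10 m.

ΔU = 170.1 m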